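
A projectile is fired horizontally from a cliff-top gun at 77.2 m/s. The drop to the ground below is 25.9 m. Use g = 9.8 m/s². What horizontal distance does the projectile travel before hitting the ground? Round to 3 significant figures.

Initial vertical velocity is zero, so the fall time comes from h = ½ g t²: t = √(2 × 25.9 / 9.8) = 2.299 s.
Horizontal motion is uniform at 77.2 m/s, so x = 77.2 × 2.299 = 177 m.

177 m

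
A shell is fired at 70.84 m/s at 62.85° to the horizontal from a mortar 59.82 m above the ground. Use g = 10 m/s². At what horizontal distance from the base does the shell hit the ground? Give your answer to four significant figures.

436.2 m

Components: v_x = 70.84 cos 62.85° = 32.326 m/s, v_y = 70.84 sin 62.85° = 63.034 m/s.
Vertical: 0 = 59.82 + 63.034 t − ½(10) t² ⇒ 5.000 t² − 63.034 t − 59.82 = 0.
t = [63.034 + √(3973.3 + 1196.4)] / 10.00 = 13.493 s.
Horizontal: R = v_x · t = 32.326 × 13.493 = 436.2 m.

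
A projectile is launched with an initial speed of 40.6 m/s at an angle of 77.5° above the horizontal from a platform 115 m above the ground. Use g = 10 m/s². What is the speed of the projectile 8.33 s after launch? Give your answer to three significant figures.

v_x = 40.6 cos 77.5° = 8.787 m/s (constant).
v_y(t) = 40.6 sin 77.5° − g t = 39.64 − 10 × 8.33 = -43.66 m/s.
Speed = √(v_x² + v_y²) = √(77.21 + 1906) = 44.5 m/s.

44.5 m/s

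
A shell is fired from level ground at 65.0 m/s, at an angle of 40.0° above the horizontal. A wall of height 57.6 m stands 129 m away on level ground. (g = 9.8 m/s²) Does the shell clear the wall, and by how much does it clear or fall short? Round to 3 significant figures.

v_x = 65.0 cos 40.0° = 49.79 m/s; v_y0 = 65.0 sin 40.0° = 41.78 m/s.
Time to reach the wall: t = 129 / 49.79 = 2.591 s.
Height at that point: y = 41.78×2.591 − 4.900×2.591² = 75.36 m.
That is 75.36 − 57.6 = 17.8 m above the top of the wall, so the shell clears it.

Yes — it clears the wall by 17.8 m.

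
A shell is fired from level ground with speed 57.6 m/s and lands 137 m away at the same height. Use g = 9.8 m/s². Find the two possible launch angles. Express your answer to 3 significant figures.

11.9° and 78.1°

Level-ground range: R = v₀² sin(2θ)/g ⇒ sin 2θ = R g / v₀² = 137×9.8/57.6² = 0.4047.
2θ = arcsin(0.4047) = 23.87° or 180° − 23.87° = 156.13°.
So θ = 11.9° or θ = 78.1°.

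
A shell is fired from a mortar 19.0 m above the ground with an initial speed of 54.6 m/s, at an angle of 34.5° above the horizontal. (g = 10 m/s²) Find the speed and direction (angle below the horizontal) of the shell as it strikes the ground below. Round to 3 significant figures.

58.0 m/s at 39.1° below the horizontal

v_x = 54.6 cos 34.5° = 45.00 m/s (constant).
|v_y| at impact = √((30.93)² + 2×10×19.0) = 36.56 m/s.
Speed = √(45.00² + 36.56²) = 58.0 m/s; angle = arctan(36.56/45.00) = 39.1° below horizontal.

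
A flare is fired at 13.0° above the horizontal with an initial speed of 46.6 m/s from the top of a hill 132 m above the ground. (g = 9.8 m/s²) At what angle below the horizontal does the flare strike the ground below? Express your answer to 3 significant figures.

48.8°

v_x = 46.6 cos 13.0° = 45.41 m/s.
At impact |v_y| = √(v_y0² + 2 g h) = √(10.48² + 2×9.8×132) = 51.93 m/s.
Angle below horizontal = arctan(|v_y| / v_x) = arctan(51.93 / 45.41) = 48.8°.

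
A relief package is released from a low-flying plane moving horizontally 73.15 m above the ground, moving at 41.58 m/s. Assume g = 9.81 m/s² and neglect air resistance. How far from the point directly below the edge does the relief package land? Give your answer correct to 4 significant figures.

160.6 m

Initial vertical velocity is zero, so the fall time comes from h = ½ g t²: t = √(2 × 73.15 / 9.81) = 3.8618 s.
Horizontal motion is uniform at 41.58 m/s, so x = 41.58 × 3.8618 = 160.6 m.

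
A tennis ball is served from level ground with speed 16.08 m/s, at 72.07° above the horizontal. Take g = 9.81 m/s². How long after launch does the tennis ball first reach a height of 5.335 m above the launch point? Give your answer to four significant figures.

0.4000 s

v_y0 = 16.08 sin 72.07° = 15.299 m/s.
Set y = v_y0 t − ½ g t² = 5.335: 4.905 t² − 15.299 t + 5.335 = 0.
t = [15.299 ± √(234.06 − 104.67)] / 9.81 = (15.299 ± 11.375) / 9.81, giving t = 0.4000 s or t = 2.719 s.
The tennis ball is on the way up at the first time, so t = 0.4000 s.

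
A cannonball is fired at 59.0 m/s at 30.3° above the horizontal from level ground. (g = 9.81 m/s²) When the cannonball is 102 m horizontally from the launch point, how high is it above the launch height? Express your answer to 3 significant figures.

v_x = 59.0 cos 30.3° = 50.94 m/s, v_y0 = 59.0 sin 30.3° = 29.77 m/s.
Time to reach x = 102 m: t = x / v_x = 102 / 50.94 = 2.002 s.
y = v_y0 t − ½ g t² = 29.77×2.002 − 4.905×2.002² = 39.9 m.

39.9 m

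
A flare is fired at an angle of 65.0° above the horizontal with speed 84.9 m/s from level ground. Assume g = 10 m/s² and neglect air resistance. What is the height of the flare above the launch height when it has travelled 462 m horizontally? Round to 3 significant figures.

v_x = 84.9 cos 65.0° = 35.88 m/s, v_y0 = 84.9 sin 65.0° = 76.95 m/s.
Time to reach x = 462 m: t = x / v_x = 462 / 35.88 = 12.88 s.
y = v_y0 t − ½ g t² = 76.95×12.88 − 5.000×12.88² = 162 m.

162 m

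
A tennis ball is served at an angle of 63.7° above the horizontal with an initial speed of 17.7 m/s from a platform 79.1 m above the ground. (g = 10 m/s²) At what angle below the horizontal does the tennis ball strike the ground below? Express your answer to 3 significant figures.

79.6°

v_x = 17.7 cos 63.7° = 7.842 m/s.
At impact |v_y| = √(v_y0² + 2 g h) = √(15.87² + 2×10×79.1) = 42.82 m/s.
Angle below horizontal = arctan(|v_y| / v_x) = arctan(42.82 / 7.842) = 79.6°.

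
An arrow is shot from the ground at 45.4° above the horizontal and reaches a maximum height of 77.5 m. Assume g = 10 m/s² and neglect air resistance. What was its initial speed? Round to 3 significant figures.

At maximum height v_y = 0, so (v₀ sin θ)² = 2 g H.
v₀ sin 45.4° = √(2 × 10 × 77.5) = 39.37 m/s.
v₀ = 39.37 / sin 45.4° = 39.37 / 0.7120 = 55.3 m/s.

55.3 m/s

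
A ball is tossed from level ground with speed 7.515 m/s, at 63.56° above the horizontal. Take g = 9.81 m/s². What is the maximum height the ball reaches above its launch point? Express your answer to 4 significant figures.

Vertical component of launch velocity: v_y = 7.515 sin 63.56° = 6.7289 m/s.
At the highest point the vertical velocity is zero, so v_y² = 2 g h_max.
h_max = (6.7289)² / (2 × 9.81) = 45.278 / 19.62 = 2.308 m.

2.308 m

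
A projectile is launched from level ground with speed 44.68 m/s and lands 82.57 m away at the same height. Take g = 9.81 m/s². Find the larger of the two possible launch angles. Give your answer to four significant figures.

Level-ground range: R = v₀² sin(2θ)/g ⇒ sin 2θ = R g / v₀² = 82.57×9.81/44.68² = 0.4058.
2θ = arcsin(0.4058) = 23.941° or 180° − 23.941° = 156.059°.
So θ = 11.97° or θ = 78.03°.

78.03°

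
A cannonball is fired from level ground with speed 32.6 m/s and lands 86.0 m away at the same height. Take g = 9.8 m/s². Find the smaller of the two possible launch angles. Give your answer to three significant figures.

26.2°

Level-ground range: R = v₀² sin(2θ)/g ⇒ sin 2θ = R g / v₀² = 86.0×9.8/32.6² = 0.7930.
2θ = arcsin(0.7930) = 52.47° or 180° − 52.47° = 127.53°.
So θ = 26.2° or θ = 63.8°.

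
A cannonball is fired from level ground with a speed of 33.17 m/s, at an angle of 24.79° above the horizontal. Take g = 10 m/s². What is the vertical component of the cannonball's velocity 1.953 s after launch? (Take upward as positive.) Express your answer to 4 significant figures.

Initial vertical component: v_y0 = 33.17 sin 24.79° = 13.908 m/s.
v_y(t) = v_y0 − g t = 13.908 − 10 × 1.953 = -5.622 m/s.

-5.622 m/s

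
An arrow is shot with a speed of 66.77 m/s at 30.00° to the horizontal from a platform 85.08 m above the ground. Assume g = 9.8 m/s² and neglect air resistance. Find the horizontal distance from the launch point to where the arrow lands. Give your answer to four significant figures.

508.2 m

Components: v_x = 66.77 cos 30.00° = 57.825 m/s, v_y = 66.77 sin 30.00° = 33.385 m/s.
Vertical: 0 = 85.08 + 33.385 t − ½(9.8) t² ⇒ 4.900 t² − 33.385 t − 85.08 = 0.
t = [33.385 + √(1114.6 + 1667.6)] / 9.800 = 8.7889 s.
Horizontal: R = v_x · t = 57.825 × 8.7889 = 508.2 m.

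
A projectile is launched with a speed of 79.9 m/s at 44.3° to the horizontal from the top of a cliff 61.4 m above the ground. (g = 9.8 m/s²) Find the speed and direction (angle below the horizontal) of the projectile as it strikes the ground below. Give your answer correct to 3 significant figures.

v_x = 79.9 cos 44.3° = 57.18 m/s (constant).
|v_y| at impact = √((55.80)² + 2×9.8×61.4) = 65.70 m/s.
Speed = √(57.18² + 65.70²) = 87.1 m/s; angle = arctan(65.70/57.18) = 49.0° below horizontal.

87.1 m/s at 49.0° below the horizontal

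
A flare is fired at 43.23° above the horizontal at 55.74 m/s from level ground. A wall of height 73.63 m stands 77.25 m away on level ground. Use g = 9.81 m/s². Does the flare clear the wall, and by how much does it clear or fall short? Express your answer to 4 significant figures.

v_x = 55.74 cos 43.23° = 40.613 m/s; v_y0 = 55.74 sin 43.23° = 38.178 m/s.
Time to reach the wall: t = 77.25 / 40.613 = 1.9021 s.
Height at that point: y = 38.178×1.9021 − 4.905×1.9021² = 54.872 m.
That is 73.63 − 54.872 = 18.76 m below the top of the wall, so the flare does not clear it.

No — it falls 18.76 m short of clearing the wall.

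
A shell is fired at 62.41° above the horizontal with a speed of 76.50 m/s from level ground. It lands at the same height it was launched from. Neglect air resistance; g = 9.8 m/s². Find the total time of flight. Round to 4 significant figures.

Vertical component: v_y = 76.50 sin 62.41° = 67.801 m/s.
For a projectile landing at launch height, time of flight is t = 2 v_y / g = 2 × 67.801 / 9.8 = 13.84 s.

13.84 s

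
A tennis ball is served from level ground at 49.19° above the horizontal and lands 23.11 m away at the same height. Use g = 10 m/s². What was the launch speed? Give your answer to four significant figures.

On level ground, R = v₀² sin(2θ) / g, so v₀ = √(R g / sin 2θ).
sin(2 × 49.19°) = 0.9893.
v₀ = √(23.11 × 10 / 0.9893) = √233.60 = 15.28 m/s.

15.28 m/s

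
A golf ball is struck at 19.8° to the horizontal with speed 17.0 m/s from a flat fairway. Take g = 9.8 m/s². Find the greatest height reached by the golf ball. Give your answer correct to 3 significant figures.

1.69 m

Vertical component of launch velocity: v_y = 17.0 sin 19.8° = 5.759 m/s.
At the highest point the vertical velocity is zero, so v_y² = 2 g h_max.
h_max = (5.759)² / (2 × 9.8) = 33.17 / 19.60 = 1.69 m.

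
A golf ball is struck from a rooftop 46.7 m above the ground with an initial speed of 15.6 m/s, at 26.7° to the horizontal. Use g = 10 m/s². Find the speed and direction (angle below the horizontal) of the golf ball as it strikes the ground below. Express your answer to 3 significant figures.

v_x = 15.6 cos 26.7° = 13.94 m/s (constant).
|v_y| at impact = √((7.009)² + 2×10×46.7) = 31.35 m/s.
Speed = √(13.94² + 31.35²) = 34.3 m/s; angle = arctan(31.35/13.94) = 66.0° below horizontal.

34.3 m/s at 66.0° below the horizontal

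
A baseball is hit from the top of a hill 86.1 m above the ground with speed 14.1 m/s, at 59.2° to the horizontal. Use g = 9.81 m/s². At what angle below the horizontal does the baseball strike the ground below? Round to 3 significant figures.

80.4°

v_x = 14.1 cos 59.2° = 7.220 m/s.
At impact |v_y| = √(v_y0² + 2 g h) = √(12.11² + 2×9.81×86.1) = 42.85 m/s.
Angle below horizontal = arctan(|v_y| / v_x) = arctan(42.85 / 7.220) = 80.4°.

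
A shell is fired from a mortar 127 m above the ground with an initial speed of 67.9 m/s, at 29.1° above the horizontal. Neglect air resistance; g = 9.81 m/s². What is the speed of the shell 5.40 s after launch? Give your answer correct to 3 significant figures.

v_x = 67.9 cos 29.1° = 59.33 m/s (constant).
v_y(t) = 67.9 sin 29.1° − g t = 33.02 − 9.81 × 5.40 = -19.95 m/s.
Speed = √(v_x² + v_y²) = √(3520 + 398.0) = 62.6 m/s.

62.6 m/s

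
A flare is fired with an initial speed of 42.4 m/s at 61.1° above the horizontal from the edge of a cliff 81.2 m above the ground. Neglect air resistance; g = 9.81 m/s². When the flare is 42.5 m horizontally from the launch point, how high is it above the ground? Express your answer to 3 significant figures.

137 m

v_x = 42.4 cos 61.1° = 20.49 m/s, v_y0 = 42.4 sin 61.1° = 37.12 m/s.
Time to reach x = 42.5 m: t = x / v_x = 42.5 / 20.49 = 2.074 s.
y = 81.2 + v_y0 t − ½ g t² = 81.2 + 37.12×2.074 − 4.905×2.074² = 137 m.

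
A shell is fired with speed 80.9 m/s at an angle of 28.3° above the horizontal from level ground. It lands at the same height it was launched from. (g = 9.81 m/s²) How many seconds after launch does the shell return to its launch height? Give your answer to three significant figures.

7.82 s

Vertical component: v_y = 80.9 sin 28.3° = 38.35 m/s.
For a projectile landing at launch height, time of flight is t = 2 v_y / g = 2 × 38.35 / 9.81 = 7.82 s.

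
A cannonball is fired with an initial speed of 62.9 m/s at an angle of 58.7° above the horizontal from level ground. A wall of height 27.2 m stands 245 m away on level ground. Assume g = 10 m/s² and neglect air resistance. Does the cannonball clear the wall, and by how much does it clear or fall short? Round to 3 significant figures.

Yes — it clears the wall by 94.7 m.

v_x = 62.9 cos 58.7° = 32.68 m/s; v_y0 = 62.9 sin 58.7° = 53.75 m/s.
Time to reach the wall: t = 245 / 32.68 = 7.497 s.
Height at that point: y = 53.75×7.497 − 5.000×7.497² = 121.9 m.
That is 121.9 − 27.2 = 94.7 m above the top of the wall, so the cannonball clears it.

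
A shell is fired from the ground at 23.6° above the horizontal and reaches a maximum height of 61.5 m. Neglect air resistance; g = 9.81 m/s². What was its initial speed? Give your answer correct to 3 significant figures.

At maximum height v_y = 0, so (v₀ sin θ)² = 2 g H.
v₀ sin 23.6° = √(2 × 9.81 × 61.5) = 34.74 m/s.
v₀ = 34.74 / sin 23.6° = 34.74 / 0.4003 = 86.8 m/s.

86.8 m/s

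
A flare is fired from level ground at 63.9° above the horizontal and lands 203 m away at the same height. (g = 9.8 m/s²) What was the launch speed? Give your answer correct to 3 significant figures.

On level ground, R = v₀² sin(2θ) / g, so v₀ = √(R g / sin 2θ).
sin(2 × 63.9°) = 0.7902.
v₀ = √(203 × 9.8 / 0.7902) = √2518 = 50.2 m/s.

50.2 m/s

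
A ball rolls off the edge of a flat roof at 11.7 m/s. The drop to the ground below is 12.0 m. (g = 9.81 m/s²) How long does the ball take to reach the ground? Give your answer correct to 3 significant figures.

1.56 s

The horizontal speed doesn't affect the fall. With v_y0 = 0, h = ½ g t².
t = √(2 × 12.0 / 9.81) = √2.446 = 1.56 s.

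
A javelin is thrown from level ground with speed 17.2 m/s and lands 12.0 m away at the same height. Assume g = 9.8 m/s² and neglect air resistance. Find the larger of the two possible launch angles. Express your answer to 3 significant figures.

Level-ground range: R = v₀² sin(2θ)/g ⇒ sin 2θ = R g / v₀² = 12.0×9.8/17.2² = 0.3975.
2θ = arcsin(0.3975) = 23.42° or 180° − 23.42° = 156.58°.
So θ = 11.7° or θ = 78.3°.

78.3°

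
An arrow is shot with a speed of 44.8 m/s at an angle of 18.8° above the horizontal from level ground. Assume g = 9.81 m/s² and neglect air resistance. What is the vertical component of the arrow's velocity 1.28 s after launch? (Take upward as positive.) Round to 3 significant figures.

1.88 m/s

Initial vertical component: v_y0 = 44.8 sin 18.8° = 14.44 m/s.
v_y(t) = v_y0 − g t = 14.44 − 9.81 × 1.28 = 1.88 m/s.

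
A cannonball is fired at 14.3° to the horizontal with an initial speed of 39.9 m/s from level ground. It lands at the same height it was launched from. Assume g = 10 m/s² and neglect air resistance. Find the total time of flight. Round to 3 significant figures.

1.97 s

Vertical component: v_y = 39.9 sin 14.3° = 9.855 m/s.
For a projectile landing at launch height, time of flight is t = 2 v_y / g = 2 × 9.855 / 10 = 1.97 s.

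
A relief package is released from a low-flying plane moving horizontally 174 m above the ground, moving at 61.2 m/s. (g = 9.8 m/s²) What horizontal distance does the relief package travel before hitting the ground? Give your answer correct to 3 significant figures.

365 m

Initial vertical velocity is zero, so the fall time comes from h = ½ g t²: t = √(2 × 174 / 9.8) = 5.959 s.
Horizontal motion is uniform at 61.2 m/s, so x = 61.2 × 5.959 = 365 m.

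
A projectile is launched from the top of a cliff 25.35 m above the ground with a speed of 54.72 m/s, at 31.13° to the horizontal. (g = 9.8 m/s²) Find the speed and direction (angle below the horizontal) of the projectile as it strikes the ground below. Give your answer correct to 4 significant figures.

v_x = 54.72 cos 31.13° = 46.840 m/s (constant).
|v_y| at impact = √((28.289)² + 2×9.8×25.35) = 36.016 m/s.
Speed = √(46.840² + 36.016²) = 59.09 m/s; angle = arctan(36.016/46.840) = 37.56° below horizontal.

59.09 m/s at 37.56° below the horizontal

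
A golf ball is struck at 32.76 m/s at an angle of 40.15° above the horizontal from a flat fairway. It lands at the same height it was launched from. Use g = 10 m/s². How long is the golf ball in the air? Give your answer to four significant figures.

4.225 s

Vertical component: v_y = 32.76 sin 40.15° = 21.123 m/s.
For a projectile landing at launch height, time of flight is t = 2 v_y / g = 2 × 21.123 / 10 = 4.225 s.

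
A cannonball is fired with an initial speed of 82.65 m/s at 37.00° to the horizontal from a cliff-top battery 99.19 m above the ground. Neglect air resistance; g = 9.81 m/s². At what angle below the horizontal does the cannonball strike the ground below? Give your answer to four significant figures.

45.21°

v_x = 82.65 cos 37.00° = 66.007 m/s.
At impact |v_y| = √(v_y0² + 2 g h) = √(49.740² + 2×9.81×99.19) = 66.484 m/s.
Angle below horizontal = arctan(|v_y| / v_x) = arctan(66.484 / 66.007) = 45.21°.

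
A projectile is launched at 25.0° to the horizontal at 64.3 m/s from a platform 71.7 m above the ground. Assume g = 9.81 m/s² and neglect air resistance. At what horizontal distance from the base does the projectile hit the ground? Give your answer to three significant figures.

437 m

Components: v_x = 64.3 cos 25.0° = 58.28 m/s, v_y = 64.3 sin 25.0° = 27.17 m/s.
Vertical: 0 = 71.7 + 27.17 t − ½(9.81) t² ⇒ 4.905 t² − 27.17 t − 71.7 = 0.
t = [27.17 + √(738.2 + 1407)] / 9.810 = 7.491 s.
Horizontal: R = v_x · t = 58.28 × 7.491 = 437 m.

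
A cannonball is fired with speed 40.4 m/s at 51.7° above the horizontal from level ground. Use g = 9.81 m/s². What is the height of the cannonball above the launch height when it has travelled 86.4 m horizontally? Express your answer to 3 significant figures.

51.0 m

v_x = 40.4 cos 51.7° = 25.04 m/s, v_y0 = 40.4 sin 51.7° = 31.70 m/s.
Time to reach x = 86.4 m: t = x / v_x = 86.4 / 25.04 = 3.450 s.
y = v_y0 t − ½ g t² = 31.70×3.450 − 4.905×3.450² = 51.0 m.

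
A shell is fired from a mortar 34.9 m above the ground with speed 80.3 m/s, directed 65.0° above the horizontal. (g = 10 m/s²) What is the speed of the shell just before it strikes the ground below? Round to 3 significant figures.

v_x = 80.3 cos 65.0° = 33.94 m/s is unchanged throughout.
For the vertical component, v_y² = v_y0² + 2 g h = (72.78)² + 2×10×34.9 = 5995, so |v_y| = 77.43 m/s.
Impact speed = √(v_x² + v_y²) = √(1152 + 5995) = 84.5 m/s.

84.5 m/s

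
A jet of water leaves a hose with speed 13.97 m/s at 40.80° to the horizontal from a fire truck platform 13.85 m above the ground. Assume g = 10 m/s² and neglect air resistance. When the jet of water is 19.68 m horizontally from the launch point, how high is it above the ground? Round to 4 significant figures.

13.52 m

v_x = 13.97 cos 40.80° = 10.575 m/s, v_y0 = 13.97 sin 40.80° = 9.1283 m/s.
Time to reach x = 19.68 m: t = x / v_x = 19.68 / 10.575 = 1.8610 s.
y = 13.85 + v_y0 t − ½ g t² = 13.85 + 9.1283×1.8610 − 5.000×1.8610² = 13.52 m.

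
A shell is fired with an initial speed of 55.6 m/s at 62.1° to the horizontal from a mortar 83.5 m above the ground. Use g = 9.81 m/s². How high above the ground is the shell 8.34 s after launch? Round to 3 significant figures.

152 m

v_y0 = 55.6 sin 62.1° = 49.14 m/s.
y(t) = 83.5 + v_y0 t − ½ g t² = 83.5 + 49.14×8.34 − ½×9.81×8.34² = 152 m.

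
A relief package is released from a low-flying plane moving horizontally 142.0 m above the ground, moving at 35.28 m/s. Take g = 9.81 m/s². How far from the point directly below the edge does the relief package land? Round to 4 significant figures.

189.8 m

Initial vertical velocity is zero, so the fall time comes from h = ½ g t²: t = √(2 × 142.0 / 9.81) = 5.3805 s.
Horizontal motion is uniform at 35.28 m/s, so x = 35.28 × 5.3805 = 189.8 m.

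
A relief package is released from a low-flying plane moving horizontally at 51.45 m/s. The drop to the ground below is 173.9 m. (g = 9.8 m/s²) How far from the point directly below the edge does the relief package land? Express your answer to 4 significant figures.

Initial vertical velocity is zero, so the fall time comes from h = ½ g t²: t = √(2 × 173.9 / 9.8) = 5.9573 s.
Horizontal motion is uniform at 51.45 m/s, so x = 51.45 × 5.9573 = 306.5 m.

306.5 m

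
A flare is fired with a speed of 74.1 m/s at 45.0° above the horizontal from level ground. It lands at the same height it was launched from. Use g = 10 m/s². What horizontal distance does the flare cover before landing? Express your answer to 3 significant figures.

549 m

For level ground, R = v₀² sin(2θ) / g.
sin(2 × 45.0°) = sin 90.00° = 1.000.
R = (74.1)² × 1.000 / 10 = 549 m.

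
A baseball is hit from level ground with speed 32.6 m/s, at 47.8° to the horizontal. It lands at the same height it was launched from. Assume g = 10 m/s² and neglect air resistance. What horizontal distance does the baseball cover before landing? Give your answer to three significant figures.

106 m

For level ground, R = v₀² sin(2θ) / g.
sin(2 × 47.8°) = sin 95.60° = 0.9952.
R = (32.6)² × 0.9952 / 10 = 106 m.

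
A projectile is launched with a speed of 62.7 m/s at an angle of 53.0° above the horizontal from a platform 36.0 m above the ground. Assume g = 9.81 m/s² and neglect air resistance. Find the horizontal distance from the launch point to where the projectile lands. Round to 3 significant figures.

411 m

Components: v_x = 62.7 cos 53.0° = 37.73 m/s, v_y = 62.7 sin 53.0° = 50.07 m/s.
Vertical: 0 = 36.0 + 50.07 t − ½(9.81) t² ⇒ 4.905 t² − 50.07 t − 36.0 = 0.
t = [50.07 + √(2507 + 706.3)] / 9.810 = 10.88 s.
Horizontal: R = v_x · t = 37.73 × 10.88 = 411 m.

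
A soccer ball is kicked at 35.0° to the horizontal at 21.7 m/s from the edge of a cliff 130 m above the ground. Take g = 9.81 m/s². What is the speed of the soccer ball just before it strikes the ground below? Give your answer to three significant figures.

v_x = 21.7 cos 35.0° = 17.78 m/s is unchanged throughout.
For the vertical component, v_y² = v_y0² + 2 g h = (12.45)² + 2×9.81×130 = 2706, so |v_y| = 52.02 m/s.
Impact speed = √(v_x² + v_y²) = √(316.1 + 2706) = 55.0 m/s.

55.0 m/s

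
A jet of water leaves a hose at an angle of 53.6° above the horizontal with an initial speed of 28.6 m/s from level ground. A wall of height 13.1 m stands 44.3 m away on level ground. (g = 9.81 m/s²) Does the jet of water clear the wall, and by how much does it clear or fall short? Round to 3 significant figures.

v_x = 28.6 cos 53.6° = 16.97 m/s; v_y0 = 28.6 sin 53.6° = 23.02 m/s.
Time to reach the wall: t = 44.3 / 16.97 = 2.610 s.
Height at that point: y = 23.02×2.610 − 4.905×2.610² = 26.67 m.
That is 26.67 − 13.1 = 13.6 m above the top of the wall, so the jet of water clears it.

Yes — it clears the wall by 13.6 m.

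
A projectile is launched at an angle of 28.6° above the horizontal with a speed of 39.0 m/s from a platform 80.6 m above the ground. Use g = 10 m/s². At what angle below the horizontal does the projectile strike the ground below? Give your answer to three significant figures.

v_x = 39.0 cos 28.6° = 34.24 m/s.
At impact |v_y| = √(v_y0² + 2 g h) = √(18.67² + 2×10×80.6) = 44.28 m/s.
Angle below horizontal = arctan(|v_y| / v_x) = arctan(44.28 / 34.24) = 52.3°.

52.3°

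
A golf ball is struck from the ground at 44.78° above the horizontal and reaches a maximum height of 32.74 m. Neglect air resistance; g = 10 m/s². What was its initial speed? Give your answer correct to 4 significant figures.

36.33 m/s

At maximum height v_y = 0, so (v₀ sin θ)² = 2 g H.
v₀ sin 44.78° = √(2 × 10 × 32.74) = 25.589 m/s.
v₀ = 25.589 / sin 44.78° = 25.589 / 0.7044 = 36.33 m/s.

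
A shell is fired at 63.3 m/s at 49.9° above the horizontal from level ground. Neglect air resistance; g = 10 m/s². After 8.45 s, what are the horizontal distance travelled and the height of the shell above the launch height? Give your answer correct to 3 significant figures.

v_x = 63.3 cos 49.9° = 40.77 m/s; v_y0 = 63.3 sin 49.9° = 48.42 m/s.
x = v_x t = 40.77 × 8.45 = 345 m.
y = v_y0 t − ½ g t² = 48.42×8.45 − 5.000×8.45² = 52.1 m.

x = 345 m, y = 52.1 m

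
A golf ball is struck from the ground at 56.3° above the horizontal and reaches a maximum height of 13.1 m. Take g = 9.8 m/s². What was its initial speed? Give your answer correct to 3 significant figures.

At maximum height v_y = 0, so (v₀ sin θ)² = 2 g H.
v₀ sin 56.3° = √(2 × 9.8 × 13.1) = 16.02 m/s.
v₀ = 16.02 / sin 56.3° = 16.02 / 0.8320 = 19.3 m/s.

19.3 m/s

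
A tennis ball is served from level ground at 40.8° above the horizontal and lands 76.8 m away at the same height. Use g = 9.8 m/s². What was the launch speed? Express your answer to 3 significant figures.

27.6 m/s

On level ground, R = v₀² sin(2θ) / g, so v₀ = √(R g / sin 2θ).
sin(2 × 40.8°) = 0.9893.
v₀ = √(76.8 × 9.8 / 0.9893) = √760.8 = 27.6 m/s.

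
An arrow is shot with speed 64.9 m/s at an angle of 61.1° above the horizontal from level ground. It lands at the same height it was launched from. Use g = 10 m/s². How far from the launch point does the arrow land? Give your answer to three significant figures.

Components: v_x = 64.9 cos 61.1° = 31.37 m/s, v_y = 64.9 sin 61.1° = 56.82 m/s.
Time of flight (same landing height): t = 2 v_y / g = 2 × 56.82 / 10 = 11.36 s.
Range: R = v_x · t = 31.37 × 11.36 = 356 m.

356 m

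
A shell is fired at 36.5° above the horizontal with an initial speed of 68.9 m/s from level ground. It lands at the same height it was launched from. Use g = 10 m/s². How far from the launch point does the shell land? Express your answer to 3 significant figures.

For level ground, R = v₀² sin(2θ) / g.
sin(2 × 36.5°) = sin 73.00° = 0.9563.
R = (68.9)² × 0.9563 / 10 = 454 m.

454 m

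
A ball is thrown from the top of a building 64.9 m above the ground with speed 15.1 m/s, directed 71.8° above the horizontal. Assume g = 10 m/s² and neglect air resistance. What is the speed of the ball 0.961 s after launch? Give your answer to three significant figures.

v_x = 15.1 cos 71.8° = 4.716 m/s (constant).
v_y(t) = 15.1 sin 71.8° − g t = 14.34 − 10 × 0.961 = 4.730 m/s.
Speed = √(v_x² + v_y²) = √(22.24 + 22.37) = 6.68 m/s.

6.68 m/s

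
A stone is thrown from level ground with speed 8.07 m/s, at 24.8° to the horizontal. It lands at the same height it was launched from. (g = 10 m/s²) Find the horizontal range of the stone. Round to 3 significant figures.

4.96 m

For level ground, R = v₀² sin(2θ) / g.
sin(2 × 24.8°) = sin 49.60° = 0.7615.
R = (8.07)² × 0.7615 / 10 = 4.96 m.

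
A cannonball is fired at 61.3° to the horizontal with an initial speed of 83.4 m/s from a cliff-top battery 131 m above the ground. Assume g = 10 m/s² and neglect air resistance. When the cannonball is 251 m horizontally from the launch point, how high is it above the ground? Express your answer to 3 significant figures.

393 m

v_x = 83.4 cos 61.3° = 40.05 m/s, v_y0 = 83.4 sin 61.3° = 73.15 m/s.
Time to reach x = 251 m: t = x / v_x = 251 / 40.05 = 6.267 s.
y = 131 + v_y0 t − ½ g t² = 131 + 73.15×6.267 − 5.000×6.267² = 393 m.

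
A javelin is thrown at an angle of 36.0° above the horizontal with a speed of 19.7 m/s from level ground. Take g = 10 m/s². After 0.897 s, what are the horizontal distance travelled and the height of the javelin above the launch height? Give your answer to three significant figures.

v_x = 19.7 cos 36.0° = 15.94 m/s; v_y0 = 19.7 sin 36.0° = 11.58 m/s.
x = v_x t = 15.94 × 0.897 = 14.3 m.
y = v_y0 t − ½ g t² = 11.58×0.897 − 5.000×0.897² = 6.36 m.

x = 14.3 m, y = 6.36 m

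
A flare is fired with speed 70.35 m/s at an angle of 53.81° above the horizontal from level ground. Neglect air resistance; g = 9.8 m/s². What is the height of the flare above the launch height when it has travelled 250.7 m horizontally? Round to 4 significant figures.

v_x = 70.35 cos 53.81° = 41.539 m/s, v_y0 = 70.35 sin 53.81° = 56.777 m/s.
Time to reach x = 250.7 m: t = x / v_x = 250.7 / 41.539 = 6.0353 s.
y = v_y0 t − ½ g t² = 56.777×6.0353 − 4.900×6.0353² = 164.2 m.

164.2 m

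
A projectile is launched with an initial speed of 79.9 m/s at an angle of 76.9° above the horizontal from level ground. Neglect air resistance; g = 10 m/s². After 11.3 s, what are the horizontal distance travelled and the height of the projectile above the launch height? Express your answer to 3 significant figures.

v_x = 79.9 cos 76.9° = 18.11 m/s; v_y0 = 79.9 sin 76.9° = 77.82 m/s.
x = v_x t = 18.11 × 11.3 = 205 m.
y = v_y0 t − ½ g t² = 77.82×11.3 − 5.000×11.3² = 241 m.

x = 205 m, y = 241 m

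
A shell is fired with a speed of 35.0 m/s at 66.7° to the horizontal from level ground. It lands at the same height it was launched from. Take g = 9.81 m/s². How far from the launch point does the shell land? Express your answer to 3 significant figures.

Components: v_x = 35.0 cos 66.7° = 13.84 m/s, v_y = 35.0 sin 66.7° = 32.15 m/s.
Time of flight (same landing height): t = 2 v_y / g = 2 × 32.15 / 9.81 = 6.555 s.
Range: R = v_x · t = 13.84 × 6.555 = 90.7 m.

90.7 m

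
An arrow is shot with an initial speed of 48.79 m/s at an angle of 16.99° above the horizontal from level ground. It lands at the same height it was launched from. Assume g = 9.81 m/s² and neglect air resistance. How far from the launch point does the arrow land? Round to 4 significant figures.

135.6 m

For level ground, R = v₀² sin(2θ) / g.
sin(2 × 16.99°) = sin 33.980° = 0.5589.
R = (48.79)² × 0.5589 / 9.81 = 135.6 m.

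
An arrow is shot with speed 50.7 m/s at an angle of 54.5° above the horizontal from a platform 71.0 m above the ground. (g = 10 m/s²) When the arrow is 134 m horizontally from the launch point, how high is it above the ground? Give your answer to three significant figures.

155 m

v_x = 50.7 cos 54.5° = 29.44 m/s, v_y0 = 50.7 sin 54.5° = 41.28 m/s.
Time to reach x = 134 m: t = x / v_x = 134 / 29.44 = 4.552 s.
y = 71.0 + v_y0 t − ½ g t² = 71.0 + 41.28×4.552 − 5.000×4.552² = 155 m.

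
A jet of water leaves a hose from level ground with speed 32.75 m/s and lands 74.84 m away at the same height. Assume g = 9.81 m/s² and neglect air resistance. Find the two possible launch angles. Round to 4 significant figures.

21.60° and 68.40°

Level-ground range: R = v₀² sin(2θ)/g ⇒ sin 2θ = R g / v₀² = 74.84×9.81/32.75² = 0.6845.
2θ = arcsin(0.6845) = 43.196° or 180° − 43.196° = 136.804°.
So θ = 21.60° or θ = 68.40°.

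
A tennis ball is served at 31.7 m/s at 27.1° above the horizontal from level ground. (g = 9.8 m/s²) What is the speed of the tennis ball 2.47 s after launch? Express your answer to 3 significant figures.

v_x = 31.7 cos 27.1° = 28.22 m/s (constant).
v_y(t) = 31.7 sin 27.1° − g t = 14.44 − 9.8 × 2.47 = -9.766 m/s.
Speed = √(v_x² + v_y²) = √(796.4 + 95.37) = 29.9 m/s.

29.9 m/s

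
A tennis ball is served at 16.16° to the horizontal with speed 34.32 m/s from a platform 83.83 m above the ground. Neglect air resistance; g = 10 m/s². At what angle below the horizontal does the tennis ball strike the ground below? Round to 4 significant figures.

51.90°

v_x = 34.32 cos 16.16° = 32.964 m/s.
At impact |v_y| = √(v_y0² + 2 g h) = √(9.5520² + 2×10×83.83) = 42.046 m/s.
Angle below horizontal = arctan(|v_y| / v_x) = arctan(42.046 / 32.964) = 51.90°.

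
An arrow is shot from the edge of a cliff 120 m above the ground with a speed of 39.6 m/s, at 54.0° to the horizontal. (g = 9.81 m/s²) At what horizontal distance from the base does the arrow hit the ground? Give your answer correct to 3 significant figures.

214 m

Components: v_x = 39.6 cos 54.0° = 23.28 m/s, v_y = 39.6 sin 54.0° = 32.04 m/s.
Vertical: 0 = 120 + 32.04 t − ½(9.81) t² ⇒ 4.905 t² − 32.04 t − 120 = 0.
t = [32.04 + √(1027 + 2354)] / 9.810 = 9.193 s.
Horizontal: R = v_x · t = 23.28 × 9.193 = 214 m.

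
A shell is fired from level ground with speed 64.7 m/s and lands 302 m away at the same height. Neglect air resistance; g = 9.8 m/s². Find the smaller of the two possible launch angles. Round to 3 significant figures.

22.5°

Level-ground range: R = v₀² sin(2θ)/g ⇒ sin 2θ = R g / v₀² = 302×9.8/64.7² = 0.7070.
2θ = arcsin(0.7070) = 44.99° or 180° − 44.99° = 135.01°.
So θ = 22.5° or θ = 67.5°.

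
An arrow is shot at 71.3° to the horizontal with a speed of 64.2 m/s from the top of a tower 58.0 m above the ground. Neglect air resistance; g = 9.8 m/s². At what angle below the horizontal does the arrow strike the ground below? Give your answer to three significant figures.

73.5°

v_x = 64.2 cos 71.3° = 20.58 m/s.
At impact |v_y| = √(v_y0² + 2 g h) = √(60.81² + 2×9.8×58.0) = 69.53 m/s.
Angle below horizontal = arctan(|v_y| / v_x) = arctan(69.53 / 20.58) = 73.5°.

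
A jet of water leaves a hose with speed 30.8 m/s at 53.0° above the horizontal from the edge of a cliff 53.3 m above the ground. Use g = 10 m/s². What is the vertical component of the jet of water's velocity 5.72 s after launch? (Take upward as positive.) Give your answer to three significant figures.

Initial vertical component: v_y0 = 30.8 sin 53.0° = 24.60 m/s.
v_y(t) = v_y0 − g t = 24.60 − 10 × 5.72 = -32.6 m/s.

-32.6 m/s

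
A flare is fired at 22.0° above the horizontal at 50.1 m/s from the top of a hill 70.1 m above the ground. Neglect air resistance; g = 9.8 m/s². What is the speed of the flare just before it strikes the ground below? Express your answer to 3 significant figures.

v_x = 50.1 cos 22.0° = 46.45 m/s is unchanged throughout.
For the vertical component, v_y² = v_y0² + 2 g h = (18.77)² + 2×9.8×70.1 = 1726, so |v_y| = 41.55 m/s.
Impact speed = √(v_x² + v_y²) = √(2158 + 1726) = 62.3 m/s.

62.3 m/s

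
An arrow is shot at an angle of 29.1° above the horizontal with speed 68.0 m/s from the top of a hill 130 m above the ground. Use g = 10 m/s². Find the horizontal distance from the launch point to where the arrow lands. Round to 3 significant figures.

558 m

Components: v_x = 68.0 cos 29.1° = 59.42 m/s, v_y = 68.0 sin 29.1° = 33.07 m/s.
Vertical: 0 = 130 + 33.07 t − ½(10) t² ⇒ 5.000 t² − 33.07 t − 130 = 0.
t = [33.07 + √(1094 + 2600)] / 10.00 = 9.385 s.
Horizontal: R = v_x · t = 59.42 × 9.385 = 558 m.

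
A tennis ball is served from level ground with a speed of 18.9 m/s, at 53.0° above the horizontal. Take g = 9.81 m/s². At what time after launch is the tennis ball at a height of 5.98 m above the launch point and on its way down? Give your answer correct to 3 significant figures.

2.61 s

v_y0 = 18.9 sin 53.0° = 15.09 m/s.
Set y = v_y0 t − ½ g t² = 5.98: 4.905 t² − 15.09 t + 5.98 = 0.
t = [15.09 ± √(227.7 − 117.3)] / 9.81 = (15.09 ± 10.51) / 9.81, giving t = 0.467 s or t = 2.61 s.
On the way down corresponds to the larger root: t = 2.61 s.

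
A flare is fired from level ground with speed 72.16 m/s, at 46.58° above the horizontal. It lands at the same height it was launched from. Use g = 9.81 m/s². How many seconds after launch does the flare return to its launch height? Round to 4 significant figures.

10.69 s

Vertical component: v_y = 72.16 sin 46.58° = 52.412 m/s.
For a projectile landing at launch height, time of flight is t = 2 v_y / g = 2 × 52.412 / 9.81 = 10.69 s.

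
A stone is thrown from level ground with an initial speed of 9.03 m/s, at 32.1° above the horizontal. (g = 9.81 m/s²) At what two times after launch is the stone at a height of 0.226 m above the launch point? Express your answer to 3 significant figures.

v_y0 = 9.03 sin 32.1° = 4.799 m/s.
Set y = v_y0 t − ½ g t² = 0.226: 4.905 t² − 4.799 t + 0.226 = 0.
t = [4.799 ± √(23.03 − 4.434)] / 9.81 = (4.799 ± 4.312) / 9.81, giving t = 0.0496 s or t = 0.929 s.
So the stone is at 0.226 m at t = 0.0496 s (rising) and t = 0.929 s (falling).

0.0496 s and 0.929 s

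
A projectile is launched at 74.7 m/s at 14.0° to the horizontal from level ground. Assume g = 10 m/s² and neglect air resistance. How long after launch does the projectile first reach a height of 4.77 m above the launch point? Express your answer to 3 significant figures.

0.287 s

v_y0 = 74.7 sin 14.0° = 18.07 m/s.
Set y = v_y0 t − ½ g t² = 4.77: 5.000 t² − 18.07 t + 4.77 = 0.
t = [18.07 ± √(326.5 − 95.40)] / 10 = (18.07 ± 15.20) / 10, giving t = 0.287 s or t = 3.33 s.
The projectile is on the way up at the first time, so t = 0.287 s.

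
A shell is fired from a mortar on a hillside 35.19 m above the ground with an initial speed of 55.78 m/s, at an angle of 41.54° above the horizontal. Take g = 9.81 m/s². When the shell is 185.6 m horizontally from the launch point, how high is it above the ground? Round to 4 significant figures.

v_x = 55.78 cos 41.54° = 41.751 m/s, v_y0 = 55.78 sin 41.54° = 36.990 m/s.
Time to reach x = 185.6 m: t = x / v_x = 185.6 / 41.751 = 4.4454 s.
y = 35.19 + v_y0 t − ½ g t² = 35.19 + 36.990×4.4454 − 4.905×4.4454² = 102.7 m.

102.7 m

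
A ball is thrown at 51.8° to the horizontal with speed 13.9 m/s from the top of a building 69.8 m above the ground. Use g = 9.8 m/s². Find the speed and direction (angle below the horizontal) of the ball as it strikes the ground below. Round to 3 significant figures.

v_x = 13.9 cos 51.8° = 8.596 m/s (constant).
|v_y| at impact = √((10.92)² + 2×9.8×69.8) = 38.57 m/s.
Speed = √(8.596² + 38.57²) = 39.5 m/s; angle = arctan(38.57/8.596) = 77.4° below horizontal.

39.5 m/s at 77.4° below the horizontal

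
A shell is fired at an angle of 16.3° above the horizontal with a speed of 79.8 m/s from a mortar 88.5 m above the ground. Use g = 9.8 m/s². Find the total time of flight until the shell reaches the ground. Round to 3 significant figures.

7.11 s

Vertical component: v_y = 79.8 sin 16.3° = 22.40 m/s.
Taking up as positive with launch at y = 88.5 m, landing at y = 0: 0 = 88.5 + 22.40 t − ½(9.8) t².
Solving 4.900 t² − 22.40 t − 88.5 = 0 gives t = [22.40 + √(22.40² + 4·4.900·88.5)] / 9.800 = 7.11 s.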